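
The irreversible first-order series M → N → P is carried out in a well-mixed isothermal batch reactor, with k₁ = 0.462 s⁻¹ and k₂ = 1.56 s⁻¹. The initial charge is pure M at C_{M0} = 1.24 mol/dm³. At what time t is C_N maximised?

1.11 s

The intermediate peaks when r₁ = r₂, i.e. k₁e^(−k₁t) = k₂e^(−k₂t), giving t_opt = ln(k₂/k₁)/(k₂−k₁).
= ln(1.56/0.462)/(1.56−0.462) = ln(3.377)/1.098 = 1.217/1.098 = 1.11 s.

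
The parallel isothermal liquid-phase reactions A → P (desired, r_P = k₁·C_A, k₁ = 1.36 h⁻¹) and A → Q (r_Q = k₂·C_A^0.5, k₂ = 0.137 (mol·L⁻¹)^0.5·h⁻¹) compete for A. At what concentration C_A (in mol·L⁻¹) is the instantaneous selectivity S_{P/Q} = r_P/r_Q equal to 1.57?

0.0250 mol·L⁻¹

S_{P/Q} = (k₁/k₂)·C_A^0.5 ⇒ C_A = (S·k₂/k₁)^(2).
= (1.57×0.137/1.36)^(2) = (0.1582)^(2) = 0.0250 mol·L⁻¹.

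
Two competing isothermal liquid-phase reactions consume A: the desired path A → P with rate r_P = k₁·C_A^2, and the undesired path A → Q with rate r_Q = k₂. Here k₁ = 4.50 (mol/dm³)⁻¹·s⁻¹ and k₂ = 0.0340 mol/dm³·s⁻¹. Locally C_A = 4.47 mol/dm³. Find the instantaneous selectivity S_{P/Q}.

S_{P/Q} = r_P/r_Q = (k₁·C_A^2)/(k₂) = (k₁/k₂)·C_A^2.
= (4.50×4.470^2) / (0.0340) = 89.91/0.03400 = 2645.
Since the desired path is higher order in A, keeping C_A high (PFR or concentrated feed) favours P.

2645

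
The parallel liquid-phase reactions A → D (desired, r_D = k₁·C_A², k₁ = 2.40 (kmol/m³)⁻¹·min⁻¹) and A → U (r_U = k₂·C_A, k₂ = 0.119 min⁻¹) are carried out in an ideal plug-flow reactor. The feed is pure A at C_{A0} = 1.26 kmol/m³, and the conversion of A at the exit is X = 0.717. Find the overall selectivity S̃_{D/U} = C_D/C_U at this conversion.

C_A = C_{A0}(1−X) = 0.3566 kmol/m³.
Along a PFR/batch, dC_U/dC_A = −r_U/(r_D+r_U) = −k₂/(k₂+k₁·C_A).
Integrating from C_{A0} to C_A: C_U = (0.119/2.40)·ln[(0.119+2.40·1.26)/(0.119+2.40·0.357)] = 0.04958·ln(3.143/0.9748) = 0.05805 kmol/m³.
Then C_D = (C_{A0}−C_A) − C_U = 0.9034 − 0.05805 = 0.8454 kmol/m³.
S̃_{D/U} = C_D/C_U = 0.8454/0.05805 = 14.6.

14.6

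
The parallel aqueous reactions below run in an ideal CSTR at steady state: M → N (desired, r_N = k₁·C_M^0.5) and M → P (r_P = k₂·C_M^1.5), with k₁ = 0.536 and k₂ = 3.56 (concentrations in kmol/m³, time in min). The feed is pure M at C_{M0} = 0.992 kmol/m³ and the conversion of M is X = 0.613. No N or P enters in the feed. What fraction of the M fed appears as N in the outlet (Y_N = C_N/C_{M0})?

0.173

Exit C_M = C_{M0}(1−X) = 0.992×0.387 = 0.3839 kmol/m³.
A CSTR operates uniformly at the exit composition, giving r_N = 0.3321 and r_P = 0.8468 (each k·C_M^n at C_M = 0.3839).
Fraction of consumed M going to N: r_N/(r_N+r_P) = 0.2817.
C_N = 0.2817·C_{M0}·X = 0.2817×0.992×0.613 = 0.171 kmol/m³; Y_N = C_N/C_{M0} = 0.173.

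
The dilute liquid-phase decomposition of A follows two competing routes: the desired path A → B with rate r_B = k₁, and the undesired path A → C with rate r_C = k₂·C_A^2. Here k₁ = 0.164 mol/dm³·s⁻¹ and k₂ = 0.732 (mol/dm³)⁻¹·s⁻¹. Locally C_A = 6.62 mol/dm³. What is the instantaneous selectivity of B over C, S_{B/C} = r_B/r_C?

0.00511

S_{B/C} = r_B/r_C = (k₁)/(k₂·C_A^2) = (k₁/k₂)·C_A^-2.
= (0.164) / (0.732×6.620^2) = 0.1640/32.08 = 0.00511.
The undesired path is higher order in A, so low C_A (CSTR or dilute feed) favours B.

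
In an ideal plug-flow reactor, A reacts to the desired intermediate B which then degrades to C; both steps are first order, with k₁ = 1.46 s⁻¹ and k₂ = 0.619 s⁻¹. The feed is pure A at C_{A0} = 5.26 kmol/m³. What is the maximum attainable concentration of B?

For a first-order series the maximum intermediate yield is C_{B,max}/C_{A0} = (k₁/k₂)^[k₂/(k₂−k₁)].
= (1.46/0.619)^(0.619/(0.619−1.46)) = (2.359)^(-0.7360) = 0.5318.
C_{B,max} = 0.5318×5.26 = 2.80 kmol/m³.

2.80 kmol/m³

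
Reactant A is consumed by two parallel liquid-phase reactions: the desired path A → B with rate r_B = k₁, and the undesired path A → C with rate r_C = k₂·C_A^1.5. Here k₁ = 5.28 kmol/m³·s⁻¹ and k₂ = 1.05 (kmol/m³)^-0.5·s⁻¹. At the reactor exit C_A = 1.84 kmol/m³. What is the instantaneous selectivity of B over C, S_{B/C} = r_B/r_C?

S_{B/C} = r_B/r_C = (k₁)/(k₂·C_A^1.5) = (k₁/k₂)·C_A^-1.5.
= (5.28) / (1.05×1.840^1.5) = 5.280/2.621 = 2.01.
The undesired path is higher order in A, so low C_A (CSTR or dilute feed) favours B.

2.01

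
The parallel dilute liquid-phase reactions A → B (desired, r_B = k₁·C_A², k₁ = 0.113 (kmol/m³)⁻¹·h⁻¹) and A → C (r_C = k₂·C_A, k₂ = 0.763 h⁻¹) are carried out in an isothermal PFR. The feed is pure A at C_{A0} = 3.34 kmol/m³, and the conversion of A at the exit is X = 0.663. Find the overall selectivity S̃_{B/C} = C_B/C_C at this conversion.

C_A = C_{A0}(1−X) = 1.126 kmol/m³.
Along a PFR/batch, dC_C/dC_A = −r_C/(r_B+r_C) = −k₂/(k₂+k₁·C_A).
Integrating from C_{A0} to C_A: C_C = (0.763/0.113)·ln[(0.763+0.113·3.34)/(0.763+0.113·1.13)] = 6.752·ln(1.140/0.8902) = 1.673 kmol/m³.
Then C_B = (C_{A0}−C_A) − C_C = 2.214 − 1.673 = 0.5418 kmol/m³.
S̃_{B/C} = C_B/C_C = 0.5418/1.673 = 0.324.

0.324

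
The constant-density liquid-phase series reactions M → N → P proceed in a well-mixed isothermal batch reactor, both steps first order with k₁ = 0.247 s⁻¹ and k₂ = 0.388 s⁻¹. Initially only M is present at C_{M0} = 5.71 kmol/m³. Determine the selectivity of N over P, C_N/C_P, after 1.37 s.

For first-order series with pure M initially, C_N(t) = k₁C_{M0}/(k₂−k₁)·(e^(−k₁t) − e^(−k₂t)).
e^(−k₁t) = e^(−0.247×1.37) = e^(−0.3384) = 0.7129; e^(−k₂t) = e^(−0.5316) = 0.5877.
C_N = 0.247×5.71/(0.388−0.247) × (0.7129−0.5877) = 10.00×0.1252 = 1.253 kmol/m³.
C_M = C_{M0}e^(−k₁t) = 4.071 kmol/m³, so C_P = C_{M0}−C_M−C_N = 0.3866 kmol/m³; C_N/C_P = 3.24.

3.24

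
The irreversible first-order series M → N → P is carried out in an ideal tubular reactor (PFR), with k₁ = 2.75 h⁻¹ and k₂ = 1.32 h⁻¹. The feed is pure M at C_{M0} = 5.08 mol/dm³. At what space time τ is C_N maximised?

Setting dC_N/dτ = 0 gives τ_opt = ln(k₂/k₁)/(k₂−k₁).
= ln(1.32/2.75)/(1.32−2.75) = ln(0.4800)/-1.430 = -0.7340/-1.430 = 0.513 h.

0.513 h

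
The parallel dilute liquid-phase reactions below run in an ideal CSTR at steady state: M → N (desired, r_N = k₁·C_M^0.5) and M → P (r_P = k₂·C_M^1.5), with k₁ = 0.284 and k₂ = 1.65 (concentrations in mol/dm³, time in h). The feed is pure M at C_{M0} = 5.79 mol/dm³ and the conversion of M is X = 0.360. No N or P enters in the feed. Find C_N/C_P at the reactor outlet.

Exit C_M = C_{M0}(1−X) = 5.79×0.640 = 3.706 mol/dm³.
Rates in a CSTR are evaluated at the outlet concentration: r_N = 0.284×3.706^0.5 = 0.5467, r_P = 1.65×3.706^1.5 = 11.77.
Overall selectivity = C_N/C_P = r_Nτ/(r_Pτ) = r_N/r_P = 0.0464.

0.0464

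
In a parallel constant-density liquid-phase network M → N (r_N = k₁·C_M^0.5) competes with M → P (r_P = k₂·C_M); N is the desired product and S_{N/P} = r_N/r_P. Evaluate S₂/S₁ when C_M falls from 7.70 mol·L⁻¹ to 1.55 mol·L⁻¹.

S_{N/P} = (k₁/k₂)·C_M^-0.5, so S₂/S₁ = (C_{M,2}/C_{M,1})^-0.5.
= (1.55/7.70)^(-0.5) = (0.2013)^(-0.5) = 2.23.
Selectivity toward N rises as C_M falls — low-concentration operation is favoured.

2.23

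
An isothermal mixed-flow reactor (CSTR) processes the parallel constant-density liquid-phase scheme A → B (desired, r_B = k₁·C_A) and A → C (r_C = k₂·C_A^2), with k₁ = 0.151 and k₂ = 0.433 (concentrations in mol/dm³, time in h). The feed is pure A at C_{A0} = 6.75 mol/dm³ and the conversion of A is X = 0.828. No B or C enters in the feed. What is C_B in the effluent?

Exit C_A = C_{A0}(1−X) = 6.75×0.172 = 1.161 mol/dm³.
A CSTR operates uniformly at the exit composition, giving r_B = 0.1753 and r_C = 0.5836 (each k·C_A^n at C_A = 1.161).
Fraction of consumed A going to B: r_B/(r_B+r_C) = 0.2310.
C_B = 0.2310·C_{A0}·X = 0.2310×6.75×0.828 = 1.29 mol/dm³.

1.29 mol/dm³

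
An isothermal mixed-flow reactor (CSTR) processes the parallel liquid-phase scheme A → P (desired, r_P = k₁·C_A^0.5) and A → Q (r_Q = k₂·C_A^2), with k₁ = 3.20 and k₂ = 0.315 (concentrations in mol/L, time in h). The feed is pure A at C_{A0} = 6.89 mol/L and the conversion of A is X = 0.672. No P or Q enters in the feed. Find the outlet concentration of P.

3.47 mol/L

Exit C_A = C_{A0}(1−X) = 6.89×0.328 = 2.260 mol/L.
Rates in a CSTR are evaluated at the outlet concentration: r_P = 3.20×2.260^0.5 = 4.811, r_Q = 0.315×2.260^2 = 1.609.
Fraction of consumed A going to P: r_P/(r_P+r_Q) = 0.7494.
C_P = 0.7494·C_{A0}·X = 0.7494×6.89×0.672 = 3.47 mol/L.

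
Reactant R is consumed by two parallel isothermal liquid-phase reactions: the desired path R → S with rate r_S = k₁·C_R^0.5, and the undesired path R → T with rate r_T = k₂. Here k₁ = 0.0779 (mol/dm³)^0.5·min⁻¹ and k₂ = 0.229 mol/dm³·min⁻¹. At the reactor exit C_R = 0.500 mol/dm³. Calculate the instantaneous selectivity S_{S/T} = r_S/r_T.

S_{S/T} = r_S/r_T = (k₁·C_R^0.5)/(k₂) = (k₁/k₂)·C_R^0.5.
= (0.0779×0.5000^0.5) / (0.229) = 0.05508/0.2290 = 0.241.

0.241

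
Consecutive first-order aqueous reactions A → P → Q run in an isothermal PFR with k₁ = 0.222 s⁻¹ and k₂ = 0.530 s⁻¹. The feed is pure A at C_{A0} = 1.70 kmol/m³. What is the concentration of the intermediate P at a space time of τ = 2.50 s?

For first-order series with pure A initially, C_P(τ) = k₁C_{A0}/(k₂−k₁)·(e^(−k₁τ) − e^(−k₂τ)).
e^(−k₁τ) = e^(−0.222×2.50) = e^(−0.5550) = 0.5741; e^(−k₂τ) = e^(−1.325) = 0.2658.
C_P = 0.222×1.70/(0.530−0.222) × (0.5741−0.2658) = 1.225×0.3083 = 0.3777 kmol/m³.

0.378 kmol/m³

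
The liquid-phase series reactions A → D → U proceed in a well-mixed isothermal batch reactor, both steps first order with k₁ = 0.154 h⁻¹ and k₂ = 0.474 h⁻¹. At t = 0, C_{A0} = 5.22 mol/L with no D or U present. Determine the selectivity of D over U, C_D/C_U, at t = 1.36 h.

The intermediate concentration in a first-order A→B→C sequence is C_D = k₁C_{A0}(e^(−k₁t) − e^(−k₂t))/(k₂−k₁).
e^(−k₁t) = e^(−0.154×1.36) = e^(−0.2094) = 0.8110; e^(−k₂t) = e^(−0.6446) = 0.5249.
C_D = 0.154×5.22/(0.474−0.154) × (0.8110−0.5249) = 2.512×0.2862 = 0.7189 mol/L.
C_A = C_{A0}e^(−k₁t) = 4.234 mol/L, so C_U = C_{A0}−C_A−C_D = 0.2674 mol/L; C_D/C_U = 2.69.

2.69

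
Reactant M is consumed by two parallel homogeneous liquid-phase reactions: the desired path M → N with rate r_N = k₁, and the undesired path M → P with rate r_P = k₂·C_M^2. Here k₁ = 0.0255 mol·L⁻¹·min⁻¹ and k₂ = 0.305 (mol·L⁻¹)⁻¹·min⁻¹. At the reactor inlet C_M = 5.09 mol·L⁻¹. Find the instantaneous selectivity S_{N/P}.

S_{N/P} = r_N/r_P = (k₁)/(k₂·C_M^2) = (k₁/k₂)·C_M^-2.
= (0.0255) / (0.305×5.090^2) = 0.02550/7.902 = 0.00323.

0.00323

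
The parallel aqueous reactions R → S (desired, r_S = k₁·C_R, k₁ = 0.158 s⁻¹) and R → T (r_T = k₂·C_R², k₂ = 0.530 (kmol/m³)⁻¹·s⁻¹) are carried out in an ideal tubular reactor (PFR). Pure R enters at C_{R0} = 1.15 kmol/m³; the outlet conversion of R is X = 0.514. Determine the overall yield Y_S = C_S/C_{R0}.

0.136

C_R = C_{R0}(1−X) = 0.5589 kmol/m³.
Along a PFR/batch, dC_S/dC_R = −r_S/(r_S+r_T) = −k₁/(k₁+k₂·C_R).
Integrating from C_{R0} to C_R: C_S = (0.158/0.530)·ln[(0.158+0.530·1.15)/(0.158+0.530·0.559)] = 0.2981·ln(0.7675/0.4542) = 0.1564 kmol/m³.
Y_S = C_S/C_{R0} = 0.1564/1.15 = 0.136.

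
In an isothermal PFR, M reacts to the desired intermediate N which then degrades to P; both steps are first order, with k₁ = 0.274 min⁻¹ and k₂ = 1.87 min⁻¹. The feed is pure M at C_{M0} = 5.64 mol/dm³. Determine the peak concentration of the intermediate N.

0.594 mol/dm³

For a first-order series the maximum intermediate yield is C_{N,max}/C_{M0} = (k₁/k₂)^[k₂/(k₂−k₁)].
= (0.274/1.87)^(1.87/(1.87−0.274)) = (0.1465)^(1.172) = 0.1054.
C_{N,max} = 0.1054×5.64 = 0.594 mol/dm³.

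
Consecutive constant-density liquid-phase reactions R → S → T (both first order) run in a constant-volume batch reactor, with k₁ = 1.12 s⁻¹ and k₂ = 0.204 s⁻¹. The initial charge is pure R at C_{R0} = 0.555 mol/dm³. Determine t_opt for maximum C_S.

Setting dC_S/dt = 0 gives t_opt = ln(k₂/k₁)/(k₂−k₁).
= ln(0.204/1.12)/(0.204−1.12) = ln(0.1821)/-0.9160 = -1.703/-0.9160 = 1.86 s.

1.86 s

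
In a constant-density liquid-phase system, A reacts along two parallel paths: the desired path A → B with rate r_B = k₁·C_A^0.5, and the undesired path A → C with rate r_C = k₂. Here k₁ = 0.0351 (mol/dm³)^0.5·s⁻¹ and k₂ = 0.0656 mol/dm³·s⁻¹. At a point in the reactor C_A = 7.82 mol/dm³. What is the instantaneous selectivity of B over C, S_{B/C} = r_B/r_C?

1.50

S_{B/C} = r_B/r_C = (k₁·C_A^0.5)/(k₂) = (k₁/k₂)·C_A^0.5.
= (0.0351×7.820^0.5) / (0.0656) = 0.09815/0.06560 = 1.50.
Since the desired path is higher order in A, keeping C_A high (PFR or concentrated feed) favours B.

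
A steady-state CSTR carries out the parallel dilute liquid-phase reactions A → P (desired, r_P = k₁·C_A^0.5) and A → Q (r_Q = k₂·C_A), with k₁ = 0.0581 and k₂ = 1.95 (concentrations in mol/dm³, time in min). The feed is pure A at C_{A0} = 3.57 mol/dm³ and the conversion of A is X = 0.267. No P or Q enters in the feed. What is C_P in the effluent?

0.0172 mol/dm³

Exit C_A = C_{A0}(1−X) = 3.57×0.733 = 2.617 mol/dm³.
In a CSTR the entire volume is at exit conditions, so r_P = 0.0581×2.617^0.5 = 0.09399 and r_Q = 1.95×2.617 = 5.103.
Fraction of consumed A going to P: r_P/(r_P+r_Q) = 0.01809.
C_P = 0.01809·C_{A0}·X = 0.01809×3.57×0.267 = 0.0172 mol/dm³.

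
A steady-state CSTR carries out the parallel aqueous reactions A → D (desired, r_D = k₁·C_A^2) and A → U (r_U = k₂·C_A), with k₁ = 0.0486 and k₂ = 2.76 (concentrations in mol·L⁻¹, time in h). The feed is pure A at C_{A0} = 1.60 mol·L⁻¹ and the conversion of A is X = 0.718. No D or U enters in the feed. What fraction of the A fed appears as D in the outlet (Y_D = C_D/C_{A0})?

0.00566

Exit C_A = C_{A0}(1−X) = 1.60×0.282 = 0.4512 mol·L⁻¹.
A CSTR operates uniformly at the exit composition, giving r_D = 0.009894 and r_U = 1.245 (each k·C_A^n at C_A = 0.4512).
Fraction of consumed A going to D: r_D/(r_D+r_U) = 0.007882.
C_D = 0.007882·C_{A0}·X = 0.007882×1.60×0.718 = 0.00906 mol·L⁻¹; Y_D = C_D/C_{A0} = 0.00566.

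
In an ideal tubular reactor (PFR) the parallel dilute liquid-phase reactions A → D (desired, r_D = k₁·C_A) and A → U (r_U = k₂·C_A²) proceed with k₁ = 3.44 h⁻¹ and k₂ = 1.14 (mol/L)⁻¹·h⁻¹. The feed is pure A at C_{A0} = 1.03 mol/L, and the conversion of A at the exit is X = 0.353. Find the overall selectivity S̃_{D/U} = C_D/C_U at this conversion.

C_A = C_{A0}(1−X) = 0.6664 mol/L.
Along a PFR/batch, dC_D/dC_A = −r_D/(r_D+r_U) = −k₁/(k₁+k₂·C_A).
Integrating from C_{A0} to C_A: C_D = (3.44/1.14)·ln[(3.44+1.14·1.03)/(3.44+1.14·0.666)] = 3.018·ln(4.614/4.200) = 0.2840 mol/L.
C_U = (C_{A0}−C_A)−C_D = 0.07957 mol/L; S̃_{D/U} = 0.2840/0.07957 = 3.57.

3.57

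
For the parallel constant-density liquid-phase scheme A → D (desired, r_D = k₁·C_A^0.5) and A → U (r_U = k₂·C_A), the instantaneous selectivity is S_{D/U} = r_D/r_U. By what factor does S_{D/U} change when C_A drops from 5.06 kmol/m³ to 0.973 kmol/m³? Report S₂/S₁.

S_{D/U} = (k₁/k₂)·C_A^-0.5, so S₂/S₁ = (C_{A,2}/C_{A,1})^-0.5.
= (0.973/5.06)^(-0.5) = (0.1923)^(-0.5) = 2.28.
Selectivity toward D rises as C_A falls — low-concentration operation is favoured.

2.28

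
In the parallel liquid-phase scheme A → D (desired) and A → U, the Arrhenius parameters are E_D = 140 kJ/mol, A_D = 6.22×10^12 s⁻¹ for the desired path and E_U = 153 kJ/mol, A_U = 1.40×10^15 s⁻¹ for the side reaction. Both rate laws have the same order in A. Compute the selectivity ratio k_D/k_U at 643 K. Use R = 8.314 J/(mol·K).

0.0506

k_D/k_U = (A_D/A_U)·exp[−(E_D−E_U)/(RT)] = (A_D/A_U)·exp[(E_U−E_D)/(RT)].
(E_U−E_D)/(RT) = (153−140)×10³/(8.314×643) = 13000/5346 = 2.432.
k_D/k_U = (6.22×10^12/1.40×10^15)·exp(2.432) = 0.004443 × 11.38 = 0.0506.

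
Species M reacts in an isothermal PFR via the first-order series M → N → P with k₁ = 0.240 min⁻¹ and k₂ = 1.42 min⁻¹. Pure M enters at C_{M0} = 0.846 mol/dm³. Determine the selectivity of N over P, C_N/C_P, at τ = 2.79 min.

Solving the coupled first-order balances gives C_N(τ) = [k₁/(k₂−k₁)]·C_{M0}·(e^(−k₁τ) − e^(−k₂τ)).
e^(−k₁τ) = e^(−0.240×2.79) = e^(−0.6696) = 0.5119; e^(−k₂τ) = e^(−3.962) = 0.01903.
C_N = 0.240×0.846/(1.42−0.240) × (0.5119−0.01903) = 0.1721×0.4929 = 0.08481 mol/dm³.
C_M = C_{M0}e^(−k₁τ) = 0.4331 mol/dm³, so C_P = C_{M0}−C_M−C_N = 0.3281 mol/dm³; C_N/C_P = 0.258.

0.258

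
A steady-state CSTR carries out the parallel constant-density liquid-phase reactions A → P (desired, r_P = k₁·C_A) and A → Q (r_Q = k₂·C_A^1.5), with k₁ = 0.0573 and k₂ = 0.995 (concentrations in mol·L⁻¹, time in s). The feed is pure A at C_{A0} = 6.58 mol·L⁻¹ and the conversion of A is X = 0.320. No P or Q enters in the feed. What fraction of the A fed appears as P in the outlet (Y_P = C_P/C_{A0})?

0.00848

Exit C_A = C_{A0}(1−X) = 6.58×0.680 = 4.474 mol·L⁻¹.
A CSTR operates uniformly at the exit composition, giving r_P = 0.2564 and r_Q = 9.417 (each k·C_A^n at C_A = 4.474).
Fraction of consumed A going to P: r_P/(r_P+r_Q) = 0.02650.
C_P = 0.02650·C_{A0}·X = 0.02650×6.58×0.320 = 0.0558 mol·L⁻¹; Y_P = C_P/C_{A0} = 0.00848.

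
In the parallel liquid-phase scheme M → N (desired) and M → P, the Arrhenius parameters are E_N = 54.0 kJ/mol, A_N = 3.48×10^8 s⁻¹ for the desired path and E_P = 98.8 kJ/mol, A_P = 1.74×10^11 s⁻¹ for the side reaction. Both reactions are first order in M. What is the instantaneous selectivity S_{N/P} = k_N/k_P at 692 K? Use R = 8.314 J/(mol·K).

Since both paths have the same order in M, the concentration cancels and S_{N/P} = k_N/k_P = (A_N/A_P)·exp[(E_P−E_N)/(RT)].
(E_P−E_N)/(RT) = (98.8−54.0)×10³/(8.314×692) = 44800/5753 = 7.787.
k_N/k_P = (3.48×10^8/1.74×10^11)·exp(7.787) = 0.002000 × 2409 = 4.82.
Since E_N < E_P, lowering the temperature improves selectivity toward N.

4.82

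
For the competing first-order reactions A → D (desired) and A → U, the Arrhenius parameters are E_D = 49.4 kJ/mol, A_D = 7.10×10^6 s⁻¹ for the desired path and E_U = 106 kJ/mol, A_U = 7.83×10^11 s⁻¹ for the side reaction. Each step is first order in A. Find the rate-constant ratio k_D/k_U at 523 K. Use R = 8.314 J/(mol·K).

4.08

With equal orders, S_{D/U} = k_D/k_U = (A_D/A_U)·exp[(E_U−E_D)/(RT)].
(E_U−E_D)/(RT) = (106−49.4)×10³/(8.314×523) = 56600/4348 = 13.02.
k_D/k_U = (7.10×10^6/7.83×10^11)·exp(13.02) = 9.068×10^-6 × 4.499×10^5 = 4.08.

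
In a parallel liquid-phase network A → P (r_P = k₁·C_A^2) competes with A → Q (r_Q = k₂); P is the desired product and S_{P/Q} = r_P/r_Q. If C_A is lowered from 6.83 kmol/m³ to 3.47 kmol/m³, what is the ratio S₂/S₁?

S_{P/Q} = (k₁/k₂)·C_A^2, so S₂/S₁ = (C_{A,2}/C_{A,1})^2.
= (3.47/6.83)^2 = (0.5081)^2 = 0.258.

0.258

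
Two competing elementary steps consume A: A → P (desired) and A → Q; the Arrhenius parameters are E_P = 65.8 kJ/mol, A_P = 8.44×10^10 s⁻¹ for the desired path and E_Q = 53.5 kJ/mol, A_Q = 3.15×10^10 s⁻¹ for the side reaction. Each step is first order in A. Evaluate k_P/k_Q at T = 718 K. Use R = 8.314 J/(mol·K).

0.341

Since both paths have the same order in A, the concentration cancels and S_{P/Q} = k_P/k_Q = (A_P/A_Q)·exp[(E_Q−E_P)/(RT)].
(E_Q−E_P)/(RT) = (53.5−65.8)×10³/(8.314×718) = -12300/5969 = -2.060.
k_P/k_Q = (8.44×10^10/3.15×10^10)·exp(-2.060) = 2.679 × 0.1274 = 0.341.
Since E_P > E_Q, raising the temperature improves selectivity toward P.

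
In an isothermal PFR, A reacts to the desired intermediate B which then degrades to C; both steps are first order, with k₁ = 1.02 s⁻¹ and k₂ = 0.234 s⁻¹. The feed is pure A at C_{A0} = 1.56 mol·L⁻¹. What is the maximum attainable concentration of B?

1.01 mol·L⁻¹

At the optimum, C_{B,max}/C_{A0} = (k₁/k₂)^[k₂/(k₂−k₁)].
= (1.02/0.234)^(0.234/(0.234−1.02)) = (4.359)^(-0.2977) = 0.6451.
C_{B,max} = 0.6451×1.56 = 1.01 mol·L⁻¹.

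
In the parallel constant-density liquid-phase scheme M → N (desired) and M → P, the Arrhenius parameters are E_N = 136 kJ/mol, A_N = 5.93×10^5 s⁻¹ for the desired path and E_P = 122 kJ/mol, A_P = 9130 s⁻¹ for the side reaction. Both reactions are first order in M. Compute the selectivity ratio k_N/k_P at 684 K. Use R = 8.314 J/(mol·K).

With equal orders, S_{N/P} = k_N/k_P = (A_N/A_P)·exp[(E_P−E_N)/(RT)].
(E_P−E_N)/(RT) = (122−136)×10³/(8.314×684) = -14000/5687 = -2.462.
k_N/k_P = (5.93×10^5/9130)·exp(-2.462) = 64.95 × 0.08528 = 5.54.

5.54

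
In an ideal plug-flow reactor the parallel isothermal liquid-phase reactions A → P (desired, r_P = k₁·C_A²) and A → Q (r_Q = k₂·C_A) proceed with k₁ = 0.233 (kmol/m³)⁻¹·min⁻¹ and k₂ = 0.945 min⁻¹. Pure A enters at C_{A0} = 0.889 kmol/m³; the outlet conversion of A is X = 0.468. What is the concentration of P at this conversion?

C_A = C_{A0}(1−X) = 0.4729 kmol/m³.
Along a PFR/batch, dC_Q/dC_A = −r_Q/(r_P+r_Q) = −k₂/(k₂+k₁·C_A).
Integrating from C_{A0} to C_A: C_Q = (0.945/0.233)·ln[(0.945+0.233·0.889)/(0.945+0.233·0.473)] = 4.056·ln(1.152/1.055) = 0.3565 kmol/m³.
Then C_P = (C_{A0}−C_A) − C_Q = 0.4161 − 0.3565 = 0.05958 kmol/m³.

0.0596 kmol/m³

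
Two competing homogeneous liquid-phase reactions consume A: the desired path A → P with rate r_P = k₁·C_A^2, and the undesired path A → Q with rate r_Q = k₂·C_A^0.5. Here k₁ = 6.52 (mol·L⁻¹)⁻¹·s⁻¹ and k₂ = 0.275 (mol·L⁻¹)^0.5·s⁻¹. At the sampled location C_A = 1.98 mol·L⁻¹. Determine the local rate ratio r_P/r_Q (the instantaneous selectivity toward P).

66.1

S_{P/Q} = r_P/r_Q = (k₁·C_A^2)/(k₂·C_A^0.5) = (k₁/k₂)·C_A^1.5.
= (6.52×1.980^2) / (0.275×1.980^0.5) = 25.56/0.3870 = 66.1.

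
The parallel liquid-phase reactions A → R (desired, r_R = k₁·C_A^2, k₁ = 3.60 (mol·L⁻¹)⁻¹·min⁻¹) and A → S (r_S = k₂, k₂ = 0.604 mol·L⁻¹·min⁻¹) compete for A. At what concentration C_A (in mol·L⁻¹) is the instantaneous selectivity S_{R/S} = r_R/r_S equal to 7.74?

S_{R/S} = (k₁/k₂)·C_A^2 ⇒ C_A = (S·k₂/k₁)^(0.5).
= (7.74×0.604/3.60)^(0.5) = (1.299)^(0.5) = 1.14 mol·L⁻¹.

1.14 mol·L⁻¹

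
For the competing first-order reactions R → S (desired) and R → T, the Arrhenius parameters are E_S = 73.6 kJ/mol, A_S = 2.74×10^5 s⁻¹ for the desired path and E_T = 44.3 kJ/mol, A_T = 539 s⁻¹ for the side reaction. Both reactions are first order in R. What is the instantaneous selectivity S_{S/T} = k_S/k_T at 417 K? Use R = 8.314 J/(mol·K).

0.109

With equal orders, S_{S/T} = k_S/k_T = (A_S/A_T)·exp[(E_T−E_S)/(RT)].
(E_T−E_S)/(RT) = (44.3−73.6)×10³/(8.314×417) = -29300/3467 = -8.451.
k_S/k_T = (2.74×10^5/539)·exp(-8.451) = 508.3 × 2.136×10^-4 = 0.109.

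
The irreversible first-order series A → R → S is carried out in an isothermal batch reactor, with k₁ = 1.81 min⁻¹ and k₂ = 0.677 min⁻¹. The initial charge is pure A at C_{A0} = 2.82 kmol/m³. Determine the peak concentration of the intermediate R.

1.57 kmol/m³

At the optimum, C_{R,max}/C_{A0} = (k₁/k₂)^[k₂/(k₂−k₁)].
= (1.81/0.677)^(0.677/(0.677−1.81)) = (2.674)^(-0.5975) = 0.5557.
C_{R,max} = 0.5557×2.82 = 1.57 kmol/m³.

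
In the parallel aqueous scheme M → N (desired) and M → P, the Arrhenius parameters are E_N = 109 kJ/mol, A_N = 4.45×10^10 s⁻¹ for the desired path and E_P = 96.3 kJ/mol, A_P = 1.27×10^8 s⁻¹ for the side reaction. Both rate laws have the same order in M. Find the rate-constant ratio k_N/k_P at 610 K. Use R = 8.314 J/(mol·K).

Since both paths have the same order in M, the concentration cancels and S_{N/P} = k_N/k_P = (A_N/A_P)·exp[(E_P−E_N)/(RT)].
(E_P−E_N)/(RT) = (96.3−109)×10³/(8.314×610) = -12700/5072 = -2.504.
k_N/k_P = (4.45×10^10/1.27×10^8)·exp(-2.504) = 350.4 × 0.08174 = 28.6.

28.6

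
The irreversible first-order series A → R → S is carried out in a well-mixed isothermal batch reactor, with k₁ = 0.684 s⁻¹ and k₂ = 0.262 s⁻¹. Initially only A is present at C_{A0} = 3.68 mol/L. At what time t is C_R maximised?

Setting dC_R/dt = 0 gives t_opt = ln(k₂/k₁)/(k₂−k₁).
= ln(0.262/0.684)/(0.262−0.684) = ln(0.3830)/-0.4220 = -0.9596/-0.4220 = 2.27 s.

2.27 s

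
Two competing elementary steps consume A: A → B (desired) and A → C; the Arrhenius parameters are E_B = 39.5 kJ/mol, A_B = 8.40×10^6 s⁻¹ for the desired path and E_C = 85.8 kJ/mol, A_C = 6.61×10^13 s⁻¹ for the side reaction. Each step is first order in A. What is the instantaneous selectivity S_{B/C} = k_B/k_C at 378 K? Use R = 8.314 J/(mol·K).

With equal orders, S_{B/C} = k_B/k_C = (A_B/A_C)·exp[(E_C−E_B)/(RT)].
(E_C−E_B)/(RT) = (85.8−39.5)×10³/(8.314×378) = 46300/3143 = 14.73.
k_B/k_C = (8.40×10^6/6.61×10^13)·exp(14.73) = 1.271×10^-7 × 2.502×10^6 = 0.318.
Since E_B < E_C, lowering the temperature improves selectivity toward B.

0.318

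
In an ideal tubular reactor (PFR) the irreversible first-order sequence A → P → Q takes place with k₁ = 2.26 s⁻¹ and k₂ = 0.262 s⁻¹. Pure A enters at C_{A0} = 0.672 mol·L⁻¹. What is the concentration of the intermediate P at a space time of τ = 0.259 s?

The intermediate concentration in a first-order A→B→C sequence is C_P = k₁C_{A0}(e^(−k₁τ) − e^(−k₂τ))/(k₂−k₁).
e^(−k₁τ) = e^(−2.26×0.259) = e^(−0.5853) = 0.5569; e^(−k₂τ) = e^(−0.06786) = 0.9344.
C_P = 2.26×0.672/(0.262−2.26) × (0.5569−0.9344) = (-0.7601)×(-0.3775) = 0.2869 mol·L⁻¹.

0.287 mol·L⁻¹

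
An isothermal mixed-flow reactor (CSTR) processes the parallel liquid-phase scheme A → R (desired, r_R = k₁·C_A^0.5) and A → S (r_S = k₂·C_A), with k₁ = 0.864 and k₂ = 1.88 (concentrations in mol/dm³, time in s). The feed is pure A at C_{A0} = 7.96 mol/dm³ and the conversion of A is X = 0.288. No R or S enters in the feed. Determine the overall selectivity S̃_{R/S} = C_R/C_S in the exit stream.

0.193

Exit C_A = C_{A0}(1−X) = 7.96×0.712 = 5.668 mol/dm³.
A CSTR operates uniformly at the exit composition, giving r_R = 2.057 and r_S = 10.65 (each k·C_A^n at C_A = 5.668).
Overall selectivity = C_R/C_S = r_Rτ/(r_Sτ) = r_R/r_S = 0.193.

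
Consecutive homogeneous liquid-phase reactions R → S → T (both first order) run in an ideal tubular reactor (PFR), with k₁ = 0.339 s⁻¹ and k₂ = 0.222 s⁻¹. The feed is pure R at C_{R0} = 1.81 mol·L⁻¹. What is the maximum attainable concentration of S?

0.811 mol·L⁻¹

For a first-order series the maximum intermediate yield is C_{S,max}/C_{R0} = (k₁/k₂)^[k₂/(k₂−k₁)].
= (0.339/0.222)^(0.222/(0.222−0.339)) = (1.527)^(-1.897) = 0.4479.
C_{S,max} = 0.4479×1.81 = 0.811 mol·L⁻¹.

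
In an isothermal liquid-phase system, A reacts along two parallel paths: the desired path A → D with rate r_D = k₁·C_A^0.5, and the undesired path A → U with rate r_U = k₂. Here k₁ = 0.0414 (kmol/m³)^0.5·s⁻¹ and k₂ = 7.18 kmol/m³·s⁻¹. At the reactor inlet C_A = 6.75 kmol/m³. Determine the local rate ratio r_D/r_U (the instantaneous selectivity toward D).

S_{D/U} = r_D/r_U = (k₁·C_A^0.5)/(k₂) = (k₁/k₂)·C_A^0.5.
= (0.0414×6.750^0.5) / (7.18) = 0.1076/7.180 = 0.0150.
Since the desired path is higher order in A, keeping C_A high (PFR or concentrated feed) favours D.

0.0150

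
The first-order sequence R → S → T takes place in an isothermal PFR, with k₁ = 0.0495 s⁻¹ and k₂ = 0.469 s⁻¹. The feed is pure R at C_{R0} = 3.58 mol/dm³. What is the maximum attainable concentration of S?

Evaluating C_S at τ_opt = ln(k₂/k₁)/(k₂−k₁) gives C_{S,max}/C_{R0} = (k₁/k₂)^[k₂/(k₂−k₁)].
= (0.0495/0.469)^(0.469/(0.469−0.0495)) = (0.1055)^(1.118) = 0.08095.
C_{S,max} = 0.08095×3.58 = 0.290 mol/dm³.

0.290 mol/dm³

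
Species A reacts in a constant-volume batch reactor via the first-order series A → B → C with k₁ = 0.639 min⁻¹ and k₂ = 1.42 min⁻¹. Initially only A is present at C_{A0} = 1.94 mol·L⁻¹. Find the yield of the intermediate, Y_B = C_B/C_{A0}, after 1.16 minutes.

Solving the coupled first-order balances gives C_B(t) = [k₁/(k₂−k₁)]·C_{A0}·(e^(−k₁t) − e^(−k₂t)).
e^(−k₁t) = e^(−0.639×1.16) = e^(−0.7412) = 0.4765; e^(−k₂t) = e^(−1.647) = 0.1926.
C_B = 0.639×1.94/(1.42−0.639) × (0.4765−0.1926) = 1.587×0.2839 = 0.4507 mol·L⁻¹.
Y_B = C_B/C_{A0} = 0.4507/1.94 = 0.232.

0.232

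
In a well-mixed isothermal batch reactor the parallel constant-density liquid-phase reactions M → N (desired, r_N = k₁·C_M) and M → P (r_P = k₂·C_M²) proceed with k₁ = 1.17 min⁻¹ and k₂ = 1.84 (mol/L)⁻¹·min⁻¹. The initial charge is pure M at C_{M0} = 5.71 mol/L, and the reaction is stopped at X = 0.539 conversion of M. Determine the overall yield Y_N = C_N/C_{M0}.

C_M = C_{M0}(1−X) = 2.632 mol/L.
Along a PFR/batch, dC_N/dC_M = −r_N/(r_N+r_P) = −k₁/(k₁+k₂·C_M).
Integrating from C_{M0} to C_M: C_N = (1.17/1.84)·ln[(1.17+1.84·5.71)/(1.17+1.84·2.63)] = 0.6359·ln(11.68/6.013) = 0.4219 mol/L.
Y_N = C_N/C_{M0} = 0.4219/5.71 = 0.0739.

0.0739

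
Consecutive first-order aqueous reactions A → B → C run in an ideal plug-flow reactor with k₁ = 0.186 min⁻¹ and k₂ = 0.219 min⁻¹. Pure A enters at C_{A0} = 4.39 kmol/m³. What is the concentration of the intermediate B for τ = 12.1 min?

The intermediate concentration in a first-order A→B→C sequence is C_B = k₁C_{A0}(e^(−k₁τ) − e^(−k₂τ))/(k₂−k₁).
e^(−k₁τ) = e^(−0.186×12.1) = e^(−2.251) = 0.1053; e^(−k₂τ) = e^(−2.650) = 0.07066.
C_B = 0.186×4.39/(0.219−0.186) × (0.1053−0.07066) = 24.74×0.03468 = 0.8581 kmol/m³.

0.858 kmol/m³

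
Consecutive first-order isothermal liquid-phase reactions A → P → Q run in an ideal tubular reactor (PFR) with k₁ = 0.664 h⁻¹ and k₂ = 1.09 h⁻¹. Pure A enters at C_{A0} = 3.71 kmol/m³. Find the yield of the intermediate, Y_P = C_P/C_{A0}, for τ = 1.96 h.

The intermediate concentration in a first-order A→B→C sequence is C_P = k₁C_{A0}(e^(−k₁τ) − e^(−k₂τ))/(k₂−k₁).
e^(−k₁τ) = e^(−0.664×1.96) = e^(−1.301) = 0.2721; e^(−k₂τ) = e^(−2.136) = 0.1181.
C_P = 0.664×3.71/(1.09−0.664) × (0.2721−0.1181) = 5.783×0.1541 = 0.8909 kmol/m³.
Y_P = C_P/C_{A0} = 0.8909/3.71 = 0.240.

0.240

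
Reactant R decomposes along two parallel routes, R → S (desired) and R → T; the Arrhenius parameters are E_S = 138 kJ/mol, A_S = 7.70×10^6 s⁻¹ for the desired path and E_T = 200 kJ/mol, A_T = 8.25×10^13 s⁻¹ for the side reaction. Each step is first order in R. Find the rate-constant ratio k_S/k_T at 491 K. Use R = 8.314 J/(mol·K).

0.368

Since both paths have the same order in R, the concentration cancels and S_{S/T} = k_S/k_T = (A_S/A_T)·exp[(E_T−E_S)/(RT)].
(E_T−E_S)/(RT) = (200−138)×10³/(8.314×491) = 62000/4082 = 15.19.
k_S/k_T = (7.70×10^6/8.25×10^13)·exp(15.19) = 9.333×10^-8 × 3.945×10^6 = 0.368.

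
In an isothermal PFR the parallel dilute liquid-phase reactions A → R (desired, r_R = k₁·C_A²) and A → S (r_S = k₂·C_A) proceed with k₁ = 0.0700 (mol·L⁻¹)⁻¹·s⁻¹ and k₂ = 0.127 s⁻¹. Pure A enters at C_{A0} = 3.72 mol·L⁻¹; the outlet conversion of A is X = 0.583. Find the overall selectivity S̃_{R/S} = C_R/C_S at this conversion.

C_A = C_{A0}(1−X) = 1.551 mol·L⁻¹.
Along a PFR/batch, dC_S/dC_A = −r_S/(r_R+r_S) = −k₂/(k₂+k₁·C_A).
Integrating from C_{A0} to C_A: C_S = (0.127/0.0700)·ln[(0.127+0.0700·3.72)/(0.127+0.0700·1.55)] = 1.814·ln(0.3874/0.2356) = 0.9024 mol·L⁻¹.
Then C_R = (C_{A0}−C_A) − C_S = 2.169 − 0.9024 = 1.266 mol·L⁻¹.
S̃_{R/S} = C_R/C_S = 1.266/0.9024 = 1.40.

1.40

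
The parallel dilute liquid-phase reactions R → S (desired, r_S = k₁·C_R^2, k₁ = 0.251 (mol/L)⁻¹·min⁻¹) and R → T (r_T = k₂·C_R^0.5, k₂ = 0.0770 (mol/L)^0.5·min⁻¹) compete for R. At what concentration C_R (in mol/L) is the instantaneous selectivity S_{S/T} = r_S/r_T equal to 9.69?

S_{S/T} = (k₁/k₂)·C_R^1.5 ⇒ C_R = (S·k₂/k₁)^(1/1.5).
= (9.69×0.0770/0.251)^(0.6667) = (2.973)^(0.6667) = 2.07 mol/L.

2.07 mol/L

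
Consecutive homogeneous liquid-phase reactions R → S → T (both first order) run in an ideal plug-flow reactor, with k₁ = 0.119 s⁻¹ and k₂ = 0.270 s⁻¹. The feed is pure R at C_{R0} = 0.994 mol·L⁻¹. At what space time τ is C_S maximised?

5.43 s

The intermediate peaks when r₁ = r₂, i.e. k₁e^(−k₁τ) = k₂e^(−k₂τ), giving τ_opt = ln(k₂/k₁)/(k₂−k₁).
= ln(0.270/0.119)/(0.270−0.119) = ln(2.269)/0.1510 = 0.8193/0.1510 = 5.43 s.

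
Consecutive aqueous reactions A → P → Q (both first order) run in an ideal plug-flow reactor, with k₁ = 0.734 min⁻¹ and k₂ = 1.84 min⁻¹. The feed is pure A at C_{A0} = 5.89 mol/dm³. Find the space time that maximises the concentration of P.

The intermediate peaks when r₁ = r₂, i.e. k₁e^(−k₁τ) = k₂e^(−k₂τ), giving τ_opt = ln(k₂/k₁)/(k₂−k₁).
= ln(1.84/0.734)/(1.84−0.734) = ln(2.507)/1.106 = 0.9190/1.106 = 0.831 min.

0.831 min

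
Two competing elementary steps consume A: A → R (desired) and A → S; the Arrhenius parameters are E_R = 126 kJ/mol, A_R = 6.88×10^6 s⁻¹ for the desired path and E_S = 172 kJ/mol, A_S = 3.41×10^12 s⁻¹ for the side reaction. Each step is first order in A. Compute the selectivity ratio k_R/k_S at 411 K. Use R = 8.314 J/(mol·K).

With equal orders, S_{R/S} = k_R/k_S = (A_R/A_S)·exp[(E_S−E_R)/(RT)].
(E_S−E_R)/(RT) = (172−126)×10³/(8.314×411) = 46000/3417 = 13.46.
k_R/k_S = (6.88×10^6/3.41×10^12)·exp(13.46) = 2.018×10^-6 × 7.021×10^5 = 1.42.

1.42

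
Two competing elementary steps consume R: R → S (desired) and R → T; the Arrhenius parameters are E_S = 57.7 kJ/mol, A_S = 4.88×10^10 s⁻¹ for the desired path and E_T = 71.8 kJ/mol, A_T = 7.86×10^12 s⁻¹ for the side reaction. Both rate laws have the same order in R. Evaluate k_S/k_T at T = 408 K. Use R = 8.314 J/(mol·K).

Since both paths have the same order in R, the concentration cancels and S_{S/T} = k_S/k_T = (A_S/A_T)·exp[(E_T−E_S)/(RT)].
(E_T−E_S)/(RT) = (71.8−57.7)×10³/(8.314×408) = 14100/3392 = 4.157.
k_S/k_T = (4.88×10^10/7.86×10^12)·exp(4.157) = 0.006209 × 63.86 = 0.396.

0.396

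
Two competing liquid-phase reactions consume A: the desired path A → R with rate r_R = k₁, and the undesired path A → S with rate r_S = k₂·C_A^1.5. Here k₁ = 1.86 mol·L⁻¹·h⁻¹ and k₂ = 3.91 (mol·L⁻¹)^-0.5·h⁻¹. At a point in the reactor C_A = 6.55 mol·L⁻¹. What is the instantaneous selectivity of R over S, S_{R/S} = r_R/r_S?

0.0284

S_{R/S} = r_R/r_S = (k₁)/(k₂·C_A^1.5) = (k₁/k₂)·C_A^-1.5.
= (1.86) / (3.91×6.550^1.5) = 1.860/65.54 = 0.0284.
The undesired path is higher order in A, so low C_A (CSTR or dilute feed) favours R.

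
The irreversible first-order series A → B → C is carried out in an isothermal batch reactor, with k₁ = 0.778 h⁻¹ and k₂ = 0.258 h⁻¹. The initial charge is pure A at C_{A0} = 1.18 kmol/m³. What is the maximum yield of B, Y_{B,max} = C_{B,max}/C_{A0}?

Evaluating C_B at t_opt = ln(k₂/k₁)/(k₂−k₁) gives C_{B,max}/C_{A0} = (k₁/k₂)^[k₂/(k₂−k₁)].
= (0.778/0.258)^(0.258/(0.258−0.778)) = (3.016)^(-0.4962) = 0.5783.

0.578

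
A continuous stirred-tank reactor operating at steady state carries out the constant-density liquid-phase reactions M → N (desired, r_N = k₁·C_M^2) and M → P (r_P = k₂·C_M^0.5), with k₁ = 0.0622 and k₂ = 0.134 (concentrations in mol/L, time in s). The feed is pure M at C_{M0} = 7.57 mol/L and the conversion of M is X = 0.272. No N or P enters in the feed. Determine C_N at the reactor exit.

1.77 mol/L

Exit C_M = C_{M0}(1−X) = 7.57×0.728 = 5.511 mol/L.
Rates in a CSTR are evaluated at the outlet concentration: r_N = 0.0622×5.511^2 = 1.889, r_P = 0.134×5.511^0.5 = 0.3146.
Fraction of consumed M going to N: r_N/(r_N+r_P) = 0.8572.
C_N = 0.8572·C_{M0}·X = 0.8572×7.57×0.272 = 1.77 mol/L.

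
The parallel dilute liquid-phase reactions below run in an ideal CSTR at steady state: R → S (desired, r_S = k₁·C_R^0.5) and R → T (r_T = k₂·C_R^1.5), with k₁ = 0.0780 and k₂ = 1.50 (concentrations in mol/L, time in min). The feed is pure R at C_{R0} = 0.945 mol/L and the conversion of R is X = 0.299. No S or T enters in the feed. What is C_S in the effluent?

Exit C_R = C_{R0}(1−X) = 0.945×0.701 = 0.6624 mol/L.
In a CSTR the entire volume is at exit conditions, so r_S = 0.0780×0.6624^0.5 = 0.06348 and r_T = 1.50×0.6624^1.5 = 0.8088.
Fraction of consumed R going to S: r_S/(r_S+r_T) = 0.07278.
C_S = 0.07278·C_{R0}·X = 0.07278×0.945×0.299 = 0.0206 mol/L.

0.0206 mol/L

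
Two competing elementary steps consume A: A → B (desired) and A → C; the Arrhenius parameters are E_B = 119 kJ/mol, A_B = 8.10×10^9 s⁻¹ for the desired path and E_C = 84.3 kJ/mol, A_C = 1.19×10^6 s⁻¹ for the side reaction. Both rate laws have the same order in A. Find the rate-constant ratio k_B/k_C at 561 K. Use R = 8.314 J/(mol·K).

4.00

k_B/k_C = (A_B/A_C)·exp[−(E_B−E_C)/(RT)] = (A_B/A_C)·exp[(E_C−E_B)/(RT)].
(E_C−E_B)/(RT) = (84.3−119)×10³/(8.314×561) = -34700/4664 = -7.440.
k_B/k_C = (8.10×10^9/1.19×10^6)·exp(-7.440) = 6807 × 5.874×10^-4 = 4.00.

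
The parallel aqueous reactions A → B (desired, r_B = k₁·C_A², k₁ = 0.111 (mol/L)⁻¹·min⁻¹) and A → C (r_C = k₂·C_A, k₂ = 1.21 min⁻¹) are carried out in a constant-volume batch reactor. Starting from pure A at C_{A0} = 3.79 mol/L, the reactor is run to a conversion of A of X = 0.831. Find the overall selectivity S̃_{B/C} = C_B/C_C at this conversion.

C_A = C_{A0}(1−X) = 0.6405 mol/L.
Along a PFR/batch, dC_C/dC_A = −r_C/(r_B+r_C) = −k₂/(k₂+k₁·C_A).
Integrating from C_{A0} to C_A: C_C = (1.21/0.111)·ln[(1.21+0.111·3.79)/(1.21+0.111·0.641)] = 10.90·ln(1.631/1.281) = 2.630 mol/L.
Then C_B = (C_{A0}−C_A) − C_C = 3.149 − 2.630 = 0.5192 mol/L.
S̃_{B/C} = C_B/C_C = 0.5192/2.630 = 0.197.

0.197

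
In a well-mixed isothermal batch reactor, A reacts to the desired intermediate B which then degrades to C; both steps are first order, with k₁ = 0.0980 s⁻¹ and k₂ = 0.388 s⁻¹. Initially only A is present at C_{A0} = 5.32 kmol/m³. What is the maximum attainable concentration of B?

0.844 kmol/m³

Evaluating C_B at t_opt = ln(k₂/k₁)/(k₂−k₁) gives C_{B,max}/C_{A0} = (k₁/k₂)^[k₂/(k₂−k₁)].
= (0.0980/0.388)^(0.388/(0.388−0.0980)) = (0.2526)^(1.338) = 0.1587.
C_{B,max} = 0.1587×5.32 = 0.844 kmol/m³.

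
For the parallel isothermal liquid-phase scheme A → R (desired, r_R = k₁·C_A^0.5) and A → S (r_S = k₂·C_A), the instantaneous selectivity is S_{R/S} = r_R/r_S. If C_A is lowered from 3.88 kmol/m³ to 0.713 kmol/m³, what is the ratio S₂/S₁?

2.33

S_{R/S} = (k₁/k₂)·C_A^-0.5, so S₂/S₁ = (C_{A,2}/C_{A,1})^-0.5.
= (0.713/3.88)^(-0.5) = (0.1838)^(-0.5) = 2.33.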